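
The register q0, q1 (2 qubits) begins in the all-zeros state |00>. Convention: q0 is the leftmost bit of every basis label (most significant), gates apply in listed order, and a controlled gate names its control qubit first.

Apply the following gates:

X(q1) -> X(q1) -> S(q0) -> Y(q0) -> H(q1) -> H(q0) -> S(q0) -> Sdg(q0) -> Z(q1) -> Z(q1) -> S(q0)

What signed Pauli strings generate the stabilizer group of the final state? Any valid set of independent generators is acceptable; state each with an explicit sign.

One valid set of independent stabilizer generators is -YI, +IX (any independent generating set of the same group is equally correct).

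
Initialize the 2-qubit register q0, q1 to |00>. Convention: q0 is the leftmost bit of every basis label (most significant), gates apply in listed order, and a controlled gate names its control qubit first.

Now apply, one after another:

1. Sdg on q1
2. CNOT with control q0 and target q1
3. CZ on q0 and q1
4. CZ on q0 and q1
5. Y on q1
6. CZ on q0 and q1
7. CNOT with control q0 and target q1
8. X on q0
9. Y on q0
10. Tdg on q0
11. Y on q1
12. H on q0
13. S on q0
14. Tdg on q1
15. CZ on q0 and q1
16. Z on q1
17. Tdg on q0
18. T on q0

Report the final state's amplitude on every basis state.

The resulting statevector has amplitude -sqrt(2)*I/2 on |00>, 0 on |01>, sqrt(2)/2 on |10>, 0 on |11>. Key observation: steps 3-4 multiply out to the identity, so the circuit reduces to the remaining gates.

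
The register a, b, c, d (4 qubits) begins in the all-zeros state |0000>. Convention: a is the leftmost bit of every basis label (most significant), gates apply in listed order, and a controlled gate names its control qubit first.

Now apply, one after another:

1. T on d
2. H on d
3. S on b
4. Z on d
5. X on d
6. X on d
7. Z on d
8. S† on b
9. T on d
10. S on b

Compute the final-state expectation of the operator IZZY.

The expectation value of IZZY is sqrt(2)/2. Key observation: gates 3-8 undo each other exactly, leaving only the rest of the circuit to track.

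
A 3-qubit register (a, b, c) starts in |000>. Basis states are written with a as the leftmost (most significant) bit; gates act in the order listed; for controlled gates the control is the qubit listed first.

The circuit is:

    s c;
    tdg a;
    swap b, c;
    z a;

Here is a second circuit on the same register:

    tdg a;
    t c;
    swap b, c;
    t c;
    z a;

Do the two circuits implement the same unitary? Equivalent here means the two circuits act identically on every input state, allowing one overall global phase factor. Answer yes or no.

No, they are not equivalent — no single phase factor reconciles the two unitaries.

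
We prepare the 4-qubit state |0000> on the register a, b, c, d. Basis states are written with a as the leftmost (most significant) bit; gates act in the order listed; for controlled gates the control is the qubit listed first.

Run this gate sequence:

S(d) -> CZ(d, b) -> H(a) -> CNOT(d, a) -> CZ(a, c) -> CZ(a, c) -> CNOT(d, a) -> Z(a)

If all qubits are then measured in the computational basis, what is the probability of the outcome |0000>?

The probability of measuring |0000> is 1/2. Key observation: steps 4-7 multiply out to the identity, so the circuit reduces to the remaining gates.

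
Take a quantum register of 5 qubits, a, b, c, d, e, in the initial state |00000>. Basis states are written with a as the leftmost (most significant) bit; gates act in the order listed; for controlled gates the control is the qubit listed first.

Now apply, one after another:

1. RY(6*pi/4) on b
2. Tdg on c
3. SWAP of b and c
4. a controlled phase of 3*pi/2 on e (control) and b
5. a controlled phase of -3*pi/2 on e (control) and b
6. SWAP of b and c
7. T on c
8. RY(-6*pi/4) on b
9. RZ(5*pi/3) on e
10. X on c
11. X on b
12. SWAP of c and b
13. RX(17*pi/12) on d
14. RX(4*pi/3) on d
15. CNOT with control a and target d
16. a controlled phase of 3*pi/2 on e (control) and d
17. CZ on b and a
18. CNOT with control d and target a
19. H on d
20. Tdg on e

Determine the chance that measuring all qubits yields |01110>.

A full measurement returns |01110> with probability 1/4 - sqrt(2)/8. Key observation: the block from step 1 through step 8 cancels to the identity and can be dropped.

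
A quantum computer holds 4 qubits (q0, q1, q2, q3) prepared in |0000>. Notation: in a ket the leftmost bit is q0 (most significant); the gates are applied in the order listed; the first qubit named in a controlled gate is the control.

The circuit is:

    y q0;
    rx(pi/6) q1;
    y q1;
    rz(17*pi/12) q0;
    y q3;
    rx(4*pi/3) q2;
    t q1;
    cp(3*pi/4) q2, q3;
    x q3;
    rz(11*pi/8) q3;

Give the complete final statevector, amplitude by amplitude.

The resulting statevector has amplitude (-sqrt(6) + sqrt(2))*exp(I*pi/48)/8 on |1000>, (-sqrt(6) + 3*sqrt(2))*exp(13*I*pi/48)/8 on |1010>, (sqrt(2) + sqrt(6))*exp(37*I*pi/48)/8 on |1100>, (sqrt(6) + 3*sqrt(2))*exp(I*pi/48)/8 on |1110>, and 0 on every other basis state.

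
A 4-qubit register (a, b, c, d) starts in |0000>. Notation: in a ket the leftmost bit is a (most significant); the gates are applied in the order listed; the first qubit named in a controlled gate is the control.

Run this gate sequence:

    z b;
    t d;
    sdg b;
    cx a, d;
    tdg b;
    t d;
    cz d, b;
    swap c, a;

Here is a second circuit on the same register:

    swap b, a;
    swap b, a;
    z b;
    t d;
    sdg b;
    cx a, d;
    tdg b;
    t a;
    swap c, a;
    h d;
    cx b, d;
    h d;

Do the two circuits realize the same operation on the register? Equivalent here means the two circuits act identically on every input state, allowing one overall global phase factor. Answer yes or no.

No — the two circuits implement different unitaries, even allowing a global phase.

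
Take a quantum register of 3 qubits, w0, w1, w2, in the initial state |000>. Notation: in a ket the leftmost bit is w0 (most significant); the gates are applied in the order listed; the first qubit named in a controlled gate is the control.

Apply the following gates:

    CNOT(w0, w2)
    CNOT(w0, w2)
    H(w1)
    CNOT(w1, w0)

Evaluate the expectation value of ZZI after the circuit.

In the final state, ZZI has expectation 1. Key observation: steps 1-2 multiply out to the identity, so the circuit reduces to the remaining gates.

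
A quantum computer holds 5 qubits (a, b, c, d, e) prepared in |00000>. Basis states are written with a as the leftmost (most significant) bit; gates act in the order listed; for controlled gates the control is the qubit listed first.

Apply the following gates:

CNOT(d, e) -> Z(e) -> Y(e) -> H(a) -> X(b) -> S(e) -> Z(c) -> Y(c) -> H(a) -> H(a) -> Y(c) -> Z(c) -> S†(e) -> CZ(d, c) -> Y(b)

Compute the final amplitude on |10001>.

The final state's coefficient on |10001> equals sqrt(2)/2.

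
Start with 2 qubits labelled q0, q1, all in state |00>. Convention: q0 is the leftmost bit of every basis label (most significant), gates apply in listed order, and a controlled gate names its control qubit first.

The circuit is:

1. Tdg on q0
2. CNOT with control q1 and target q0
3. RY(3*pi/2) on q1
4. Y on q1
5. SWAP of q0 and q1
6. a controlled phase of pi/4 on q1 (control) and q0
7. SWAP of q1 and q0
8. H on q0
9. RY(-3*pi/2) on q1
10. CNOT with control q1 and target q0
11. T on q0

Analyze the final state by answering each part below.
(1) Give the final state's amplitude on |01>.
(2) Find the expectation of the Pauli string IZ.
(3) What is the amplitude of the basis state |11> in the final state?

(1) The final state's coefficient on |01> equals sqrt(2)*I/2.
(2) In the final state, IZ has expectation -1.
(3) The amplitude on |11> is sqrt(2)*exp(3*I*pi/4)/2.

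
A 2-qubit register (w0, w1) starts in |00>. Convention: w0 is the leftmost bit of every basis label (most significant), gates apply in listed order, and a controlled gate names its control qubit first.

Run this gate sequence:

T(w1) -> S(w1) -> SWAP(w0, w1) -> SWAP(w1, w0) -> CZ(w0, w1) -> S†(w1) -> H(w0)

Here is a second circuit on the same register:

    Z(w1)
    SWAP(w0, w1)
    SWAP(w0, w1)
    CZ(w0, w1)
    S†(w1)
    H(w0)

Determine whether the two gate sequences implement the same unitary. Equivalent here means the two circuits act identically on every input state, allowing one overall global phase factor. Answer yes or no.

No: there is an input state on which the two circuits produce genuinely different outputs (not merely differing by a phase).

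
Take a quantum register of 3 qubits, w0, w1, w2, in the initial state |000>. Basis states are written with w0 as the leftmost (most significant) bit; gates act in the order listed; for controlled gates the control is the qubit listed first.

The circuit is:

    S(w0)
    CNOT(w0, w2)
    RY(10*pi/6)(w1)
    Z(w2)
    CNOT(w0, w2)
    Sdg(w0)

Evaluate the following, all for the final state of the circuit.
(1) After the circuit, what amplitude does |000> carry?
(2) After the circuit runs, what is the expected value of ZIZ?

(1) |000> carries amplitude -sqrt(3)/2 in the final state.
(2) In the final state, ZIZ has expectation 1.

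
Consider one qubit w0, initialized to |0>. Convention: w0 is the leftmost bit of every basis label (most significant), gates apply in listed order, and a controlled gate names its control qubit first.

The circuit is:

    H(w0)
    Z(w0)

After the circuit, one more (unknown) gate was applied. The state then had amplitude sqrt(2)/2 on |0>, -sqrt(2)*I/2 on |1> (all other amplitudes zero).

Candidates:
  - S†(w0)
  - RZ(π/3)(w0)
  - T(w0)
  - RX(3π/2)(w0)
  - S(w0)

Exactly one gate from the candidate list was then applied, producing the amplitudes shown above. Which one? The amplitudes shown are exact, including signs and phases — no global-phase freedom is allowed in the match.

The applied gate was S(w0).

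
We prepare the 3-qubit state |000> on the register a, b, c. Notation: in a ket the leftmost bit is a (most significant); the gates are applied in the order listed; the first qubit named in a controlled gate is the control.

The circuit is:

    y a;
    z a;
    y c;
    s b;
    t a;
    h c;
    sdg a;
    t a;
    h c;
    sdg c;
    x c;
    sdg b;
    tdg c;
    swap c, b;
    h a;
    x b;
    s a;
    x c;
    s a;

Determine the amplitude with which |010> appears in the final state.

The final state's coefficient on |010> equals 0.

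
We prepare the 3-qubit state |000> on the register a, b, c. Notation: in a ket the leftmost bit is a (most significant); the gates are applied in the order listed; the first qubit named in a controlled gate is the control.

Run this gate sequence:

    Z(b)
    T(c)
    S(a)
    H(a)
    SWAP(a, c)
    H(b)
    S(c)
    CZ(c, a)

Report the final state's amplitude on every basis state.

After the circuit, the state carries amplitude 1/2 on |000>, I/2 on |001>, 1/2 on |010>, I/2 on |011>, 0 on |100>, 0 on |101>, 0 on |110>, 0 on |111>.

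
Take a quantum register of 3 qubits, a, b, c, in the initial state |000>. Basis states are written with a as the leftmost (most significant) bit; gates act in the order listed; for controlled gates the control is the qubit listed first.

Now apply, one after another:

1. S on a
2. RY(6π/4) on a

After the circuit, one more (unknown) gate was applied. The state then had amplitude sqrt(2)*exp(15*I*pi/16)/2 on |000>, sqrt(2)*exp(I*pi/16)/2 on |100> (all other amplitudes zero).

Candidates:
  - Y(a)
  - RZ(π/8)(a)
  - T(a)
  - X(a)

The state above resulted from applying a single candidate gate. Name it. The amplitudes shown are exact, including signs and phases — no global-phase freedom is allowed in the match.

The unique candidate consistent with the amplitudes is RZ(π/8)(a).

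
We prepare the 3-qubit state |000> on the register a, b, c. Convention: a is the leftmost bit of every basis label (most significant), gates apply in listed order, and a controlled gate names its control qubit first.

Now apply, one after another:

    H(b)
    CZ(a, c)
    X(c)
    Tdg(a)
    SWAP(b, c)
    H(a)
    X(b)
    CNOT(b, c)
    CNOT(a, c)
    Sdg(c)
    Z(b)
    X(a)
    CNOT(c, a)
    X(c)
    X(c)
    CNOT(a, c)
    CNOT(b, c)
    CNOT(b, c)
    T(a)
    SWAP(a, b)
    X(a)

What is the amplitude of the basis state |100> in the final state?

The amplitude on |100> is 1/2. Key observation: the block from step 17 through step 18 cancels to the identity and can be dropped.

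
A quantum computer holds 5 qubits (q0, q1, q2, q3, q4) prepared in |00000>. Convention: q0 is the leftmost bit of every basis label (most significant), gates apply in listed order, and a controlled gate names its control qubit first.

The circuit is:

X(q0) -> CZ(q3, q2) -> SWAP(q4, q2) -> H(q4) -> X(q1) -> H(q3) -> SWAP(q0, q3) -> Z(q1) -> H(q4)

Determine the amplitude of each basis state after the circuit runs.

The resulting statevector has amplitude -sqrt(2)/2 on |01010>, -sqrt(2)/2 on |11010>, and 0 on every other basis state.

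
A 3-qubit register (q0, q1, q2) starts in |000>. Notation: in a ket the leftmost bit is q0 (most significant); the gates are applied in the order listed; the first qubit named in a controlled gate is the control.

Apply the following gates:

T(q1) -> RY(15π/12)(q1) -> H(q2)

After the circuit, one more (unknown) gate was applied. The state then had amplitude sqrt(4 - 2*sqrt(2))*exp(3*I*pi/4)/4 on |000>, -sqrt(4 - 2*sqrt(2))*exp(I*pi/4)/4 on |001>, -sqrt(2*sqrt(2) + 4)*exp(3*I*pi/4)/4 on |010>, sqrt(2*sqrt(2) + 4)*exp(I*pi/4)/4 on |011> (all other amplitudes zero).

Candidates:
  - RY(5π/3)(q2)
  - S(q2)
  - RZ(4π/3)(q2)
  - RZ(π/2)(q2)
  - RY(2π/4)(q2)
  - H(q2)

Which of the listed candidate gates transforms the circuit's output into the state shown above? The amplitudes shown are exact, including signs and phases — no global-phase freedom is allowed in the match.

The applied gate was RZ(π/2)(q2).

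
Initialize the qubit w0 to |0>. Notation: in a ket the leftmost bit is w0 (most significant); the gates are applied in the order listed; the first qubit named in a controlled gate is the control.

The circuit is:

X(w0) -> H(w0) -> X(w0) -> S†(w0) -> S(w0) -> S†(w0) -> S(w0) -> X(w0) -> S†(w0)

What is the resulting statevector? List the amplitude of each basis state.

After the circuit, the state carries amplitude sqrt(2)/2 on |0>, sqrt(2)*I/2 on |1>.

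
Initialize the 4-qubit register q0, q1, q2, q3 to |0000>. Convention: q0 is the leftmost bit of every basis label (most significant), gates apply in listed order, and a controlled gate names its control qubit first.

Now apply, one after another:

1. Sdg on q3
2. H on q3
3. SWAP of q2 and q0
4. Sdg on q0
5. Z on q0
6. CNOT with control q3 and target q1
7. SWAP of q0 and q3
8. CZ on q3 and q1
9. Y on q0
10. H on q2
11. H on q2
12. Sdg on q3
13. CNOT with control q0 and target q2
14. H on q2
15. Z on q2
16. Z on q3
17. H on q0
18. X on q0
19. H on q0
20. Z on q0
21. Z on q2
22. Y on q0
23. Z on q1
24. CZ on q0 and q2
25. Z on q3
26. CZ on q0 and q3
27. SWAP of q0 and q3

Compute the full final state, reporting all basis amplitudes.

The final amplitudes are 1/2 on |0000>, -1/2 on |0010>, -1/2 on |0101>, 1/2 on |0111>, and 0 on every other basis state. Key observation: the block from step 17 through step 20 cancels to the identity and can be dropped.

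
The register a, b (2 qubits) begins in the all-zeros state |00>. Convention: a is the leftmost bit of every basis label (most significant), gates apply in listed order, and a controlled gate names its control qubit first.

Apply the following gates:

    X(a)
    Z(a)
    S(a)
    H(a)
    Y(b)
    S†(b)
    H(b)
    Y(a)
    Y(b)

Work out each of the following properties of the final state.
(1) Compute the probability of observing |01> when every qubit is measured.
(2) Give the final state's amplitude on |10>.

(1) The probability of measuring |01> is 1/4.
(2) The final state's coefficient on |10> equals I/2.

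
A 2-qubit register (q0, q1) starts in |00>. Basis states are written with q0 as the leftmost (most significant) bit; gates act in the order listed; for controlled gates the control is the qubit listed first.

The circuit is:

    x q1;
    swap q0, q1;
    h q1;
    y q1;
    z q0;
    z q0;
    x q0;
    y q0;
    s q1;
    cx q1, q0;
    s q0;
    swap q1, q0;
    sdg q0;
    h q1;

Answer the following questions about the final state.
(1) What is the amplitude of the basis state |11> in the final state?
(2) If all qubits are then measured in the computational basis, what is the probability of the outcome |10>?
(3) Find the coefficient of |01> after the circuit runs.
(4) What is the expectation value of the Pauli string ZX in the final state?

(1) The final state's coefficient on |11> equals -1/2.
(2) The probability of measuring |10> is 1/4.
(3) The final state's coefficient on |01> equals -I/2.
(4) In the final state, ZX has expectation -1.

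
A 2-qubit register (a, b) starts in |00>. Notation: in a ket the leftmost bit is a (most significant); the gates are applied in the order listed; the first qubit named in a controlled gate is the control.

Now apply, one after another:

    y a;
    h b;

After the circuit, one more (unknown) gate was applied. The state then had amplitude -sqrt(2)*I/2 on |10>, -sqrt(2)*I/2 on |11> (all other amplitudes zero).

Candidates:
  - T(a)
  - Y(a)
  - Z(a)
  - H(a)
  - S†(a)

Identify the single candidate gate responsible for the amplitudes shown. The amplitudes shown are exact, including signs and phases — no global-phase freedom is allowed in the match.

The applied gate was Z(a).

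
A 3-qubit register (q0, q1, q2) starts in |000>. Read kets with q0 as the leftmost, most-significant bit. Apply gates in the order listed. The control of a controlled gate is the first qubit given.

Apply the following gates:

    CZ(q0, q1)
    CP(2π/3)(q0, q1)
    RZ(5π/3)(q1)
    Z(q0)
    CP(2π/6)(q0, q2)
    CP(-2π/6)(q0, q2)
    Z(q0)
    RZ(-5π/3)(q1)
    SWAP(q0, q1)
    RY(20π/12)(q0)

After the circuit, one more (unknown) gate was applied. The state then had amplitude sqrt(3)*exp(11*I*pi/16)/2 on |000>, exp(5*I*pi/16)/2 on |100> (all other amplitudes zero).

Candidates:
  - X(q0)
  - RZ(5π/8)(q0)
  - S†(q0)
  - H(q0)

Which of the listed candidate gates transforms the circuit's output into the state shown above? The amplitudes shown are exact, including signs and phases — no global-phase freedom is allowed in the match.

It was RZ(5π/8)(q0) that produced the state shown. Key observation: gates 3-8 undo each other exactly, leaving only the rest of the circuit to track.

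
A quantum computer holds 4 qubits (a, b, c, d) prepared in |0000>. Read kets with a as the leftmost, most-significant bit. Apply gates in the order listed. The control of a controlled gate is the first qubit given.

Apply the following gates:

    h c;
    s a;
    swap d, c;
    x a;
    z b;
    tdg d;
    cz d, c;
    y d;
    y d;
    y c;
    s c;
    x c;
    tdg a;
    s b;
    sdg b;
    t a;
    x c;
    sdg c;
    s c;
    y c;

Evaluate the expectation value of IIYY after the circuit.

The expectation value of IIYY is 0.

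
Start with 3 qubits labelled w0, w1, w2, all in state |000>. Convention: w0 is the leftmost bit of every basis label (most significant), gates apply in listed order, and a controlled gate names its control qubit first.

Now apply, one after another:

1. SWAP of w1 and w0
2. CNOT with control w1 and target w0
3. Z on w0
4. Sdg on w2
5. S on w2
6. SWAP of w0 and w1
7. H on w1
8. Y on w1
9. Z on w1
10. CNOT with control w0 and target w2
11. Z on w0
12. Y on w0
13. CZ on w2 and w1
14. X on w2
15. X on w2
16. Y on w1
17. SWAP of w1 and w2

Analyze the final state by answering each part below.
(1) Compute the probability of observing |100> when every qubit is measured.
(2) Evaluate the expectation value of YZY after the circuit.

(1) Outcome |100> occurs with probability 1/2. Key observation: the block from step 14 through step 15 cancels to the identity and can be dropped.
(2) In the final state, YZY has expectation 0.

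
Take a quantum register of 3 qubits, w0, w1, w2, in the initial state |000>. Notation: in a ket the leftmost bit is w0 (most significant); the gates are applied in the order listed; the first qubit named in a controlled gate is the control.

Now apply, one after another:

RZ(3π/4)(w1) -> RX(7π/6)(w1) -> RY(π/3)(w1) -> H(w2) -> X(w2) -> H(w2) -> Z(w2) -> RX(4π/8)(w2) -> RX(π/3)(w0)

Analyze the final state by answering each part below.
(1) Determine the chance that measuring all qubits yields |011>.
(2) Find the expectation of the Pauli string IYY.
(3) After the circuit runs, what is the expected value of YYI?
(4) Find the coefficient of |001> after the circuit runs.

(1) The probability of measuring |011> is 3*sqrt(3)/64 + 3/16. Key observation: steps 4-7 multiply out to the identity, so the circuit reduces to the remaining gates.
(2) The expectation value of IYY is -1/2.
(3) In the final state, YYI has expectation -sqrt(3)/4.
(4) The amplitude on |001> is (-3 - sqrt(3) - 3*sqrt(3)*I + 3*I)*exp(5*I*pi/8)/16.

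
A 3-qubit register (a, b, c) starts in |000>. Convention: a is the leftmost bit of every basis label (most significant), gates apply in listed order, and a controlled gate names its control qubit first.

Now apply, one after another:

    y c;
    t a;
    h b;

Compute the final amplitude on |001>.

The amplitude on |001> is sqrt(2)*I/2.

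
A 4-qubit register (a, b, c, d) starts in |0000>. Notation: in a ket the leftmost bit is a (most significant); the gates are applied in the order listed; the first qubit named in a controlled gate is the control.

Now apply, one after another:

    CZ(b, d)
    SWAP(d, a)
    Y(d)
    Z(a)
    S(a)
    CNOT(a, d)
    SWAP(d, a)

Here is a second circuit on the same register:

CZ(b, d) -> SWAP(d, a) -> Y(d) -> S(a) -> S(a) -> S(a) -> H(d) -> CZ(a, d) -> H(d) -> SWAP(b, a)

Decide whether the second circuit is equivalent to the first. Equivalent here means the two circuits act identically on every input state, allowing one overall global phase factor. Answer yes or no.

No: there is an input state on which the two circuits produce genuinely different outputs (not merely differing by a phase).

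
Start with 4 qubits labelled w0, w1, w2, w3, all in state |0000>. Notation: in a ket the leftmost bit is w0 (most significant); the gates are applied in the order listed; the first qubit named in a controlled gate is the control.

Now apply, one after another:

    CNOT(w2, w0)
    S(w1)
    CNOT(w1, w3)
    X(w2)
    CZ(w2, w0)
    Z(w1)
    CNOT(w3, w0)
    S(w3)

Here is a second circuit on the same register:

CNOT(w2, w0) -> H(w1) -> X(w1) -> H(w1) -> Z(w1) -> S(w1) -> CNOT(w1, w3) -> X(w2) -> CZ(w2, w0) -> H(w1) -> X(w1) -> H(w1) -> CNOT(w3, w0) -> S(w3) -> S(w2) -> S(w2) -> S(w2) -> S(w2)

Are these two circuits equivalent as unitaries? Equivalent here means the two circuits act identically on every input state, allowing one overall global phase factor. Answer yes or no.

Yes: on every input state the two circuits agree up to one overall phase factor.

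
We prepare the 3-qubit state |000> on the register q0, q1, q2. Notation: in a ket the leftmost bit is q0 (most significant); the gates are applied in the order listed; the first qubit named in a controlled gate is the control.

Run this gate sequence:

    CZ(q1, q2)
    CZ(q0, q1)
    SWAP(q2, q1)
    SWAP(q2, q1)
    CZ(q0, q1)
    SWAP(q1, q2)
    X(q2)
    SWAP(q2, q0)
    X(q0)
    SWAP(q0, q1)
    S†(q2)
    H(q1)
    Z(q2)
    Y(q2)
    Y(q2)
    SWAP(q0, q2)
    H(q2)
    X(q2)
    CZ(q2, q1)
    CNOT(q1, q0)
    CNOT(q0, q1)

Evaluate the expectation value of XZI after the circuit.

The observable XZI averages to 0. Key observation: steps 2-5 multiply out to the identity, so the circuit reduces to the remaining gates.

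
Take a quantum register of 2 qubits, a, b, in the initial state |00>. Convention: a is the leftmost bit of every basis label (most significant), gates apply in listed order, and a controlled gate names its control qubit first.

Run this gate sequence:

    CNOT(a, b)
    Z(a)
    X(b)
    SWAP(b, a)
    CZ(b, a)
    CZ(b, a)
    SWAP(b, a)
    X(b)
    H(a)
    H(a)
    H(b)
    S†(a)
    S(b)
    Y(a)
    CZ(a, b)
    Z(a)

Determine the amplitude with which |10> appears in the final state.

|10> carries amplitude -sqrt(2)*I/2 in the final state.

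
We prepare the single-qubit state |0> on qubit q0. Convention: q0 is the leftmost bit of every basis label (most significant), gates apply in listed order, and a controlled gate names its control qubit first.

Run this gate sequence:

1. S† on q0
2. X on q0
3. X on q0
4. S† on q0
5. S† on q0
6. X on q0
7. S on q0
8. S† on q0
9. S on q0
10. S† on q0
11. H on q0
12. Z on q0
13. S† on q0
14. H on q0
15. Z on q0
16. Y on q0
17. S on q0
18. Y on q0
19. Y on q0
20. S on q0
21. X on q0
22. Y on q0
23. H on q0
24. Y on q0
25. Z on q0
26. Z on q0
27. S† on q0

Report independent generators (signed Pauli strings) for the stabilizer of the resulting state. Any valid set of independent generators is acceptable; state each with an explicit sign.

One valid set of independent stabilizer generators is +X (any independent generating set of the same group is equally correct). Key observation: gates 7-8 undo each other exactly, leaving only the rest of the circuit to track.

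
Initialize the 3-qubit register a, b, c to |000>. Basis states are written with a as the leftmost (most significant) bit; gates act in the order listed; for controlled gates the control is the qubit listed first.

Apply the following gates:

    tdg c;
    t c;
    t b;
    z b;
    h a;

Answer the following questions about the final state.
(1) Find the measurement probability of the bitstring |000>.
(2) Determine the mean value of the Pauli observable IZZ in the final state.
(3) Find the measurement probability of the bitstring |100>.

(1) A full measurement returns |000> with probability 1/2.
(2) The expectation value of IZZ is 1.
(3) A full measurement returns |100> with probability 1/2.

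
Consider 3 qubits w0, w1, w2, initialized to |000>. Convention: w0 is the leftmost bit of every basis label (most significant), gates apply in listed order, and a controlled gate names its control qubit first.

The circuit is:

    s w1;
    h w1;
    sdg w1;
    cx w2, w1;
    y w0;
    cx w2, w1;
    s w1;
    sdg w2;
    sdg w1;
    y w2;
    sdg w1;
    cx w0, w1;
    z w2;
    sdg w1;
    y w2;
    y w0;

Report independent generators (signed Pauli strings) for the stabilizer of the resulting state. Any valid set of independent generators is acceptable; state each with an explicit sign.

The final state is stabilized by the group generated by +IYI, +ZII, +IIZ; other independent generating sets are equally valid.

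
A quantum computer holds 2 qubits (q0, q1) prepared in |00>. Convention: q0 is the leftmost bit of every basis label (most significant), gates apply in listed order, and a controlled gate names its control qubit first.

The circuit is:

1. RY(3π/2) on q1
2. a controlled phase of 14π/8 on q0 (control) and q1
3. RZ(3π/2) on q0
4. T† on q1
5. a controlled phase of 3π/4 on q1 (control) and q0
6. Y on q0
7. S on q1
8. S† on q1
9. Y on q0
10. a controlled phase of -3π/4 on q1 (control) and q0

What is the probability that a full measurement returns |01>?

A full measurement returns |01> with probability 1/2. Key observation: gates 5-10 undo each other exactly, leaving only the rest of the circuit to track.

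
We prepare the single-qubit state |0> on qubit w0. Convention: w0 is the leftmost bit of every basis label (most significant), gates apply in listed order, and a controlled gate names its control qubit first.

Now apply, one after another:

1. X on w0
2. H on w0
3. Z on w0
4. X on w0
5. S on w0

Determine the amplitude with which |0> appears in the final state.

|0> carries amplitude sqrt(2)/2 in the final state.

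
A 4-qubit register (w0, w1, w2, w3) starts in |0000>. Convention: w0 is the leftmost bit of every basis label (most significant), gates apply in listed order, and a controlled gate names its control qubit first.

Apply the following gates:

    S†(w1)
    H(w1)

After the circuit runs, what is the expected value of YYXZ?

In the final state, YYXZ has expectation 0.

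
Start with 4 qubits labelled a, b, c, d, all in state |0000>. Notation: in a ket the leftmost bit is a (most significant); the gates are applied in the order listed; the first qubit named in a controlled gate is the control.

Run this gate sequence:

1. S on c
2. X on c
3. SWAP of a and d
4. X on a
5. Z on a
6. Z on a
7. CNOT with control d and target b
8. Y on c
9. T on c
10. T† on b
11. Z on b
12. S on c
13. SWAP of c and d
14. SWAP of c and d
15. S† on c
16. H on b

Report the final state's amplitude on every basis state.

The resulting statevector has amplitude -sqrt(2)*I/2 on |1000>, -sqrt(2)*I/2 on |1100>, and 0 on every other basis state. Key observation: steps 13-14 multiply out to the identity, so the circuit reduces to the remaining gates.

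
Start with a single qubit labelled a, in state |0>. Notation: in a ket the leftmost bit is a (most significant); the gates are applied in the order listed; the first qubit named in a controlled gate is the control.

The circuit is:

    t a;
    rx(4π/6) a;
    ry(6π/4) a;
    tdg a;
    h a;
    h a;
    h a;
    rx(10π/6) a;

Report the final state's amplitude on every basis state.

After the circuit, the state carries amplitude sqrt(3)/4 - I/4 - exp(I*pi/4)/4 + sqrt(3)*exp(3*I*pi/4)/4 on |0>, sqrt(3)/4 - sqrt(3)*exp(3*I*pi/4)/4 - I/4 + exp(I*pi/4)/4 on |1>.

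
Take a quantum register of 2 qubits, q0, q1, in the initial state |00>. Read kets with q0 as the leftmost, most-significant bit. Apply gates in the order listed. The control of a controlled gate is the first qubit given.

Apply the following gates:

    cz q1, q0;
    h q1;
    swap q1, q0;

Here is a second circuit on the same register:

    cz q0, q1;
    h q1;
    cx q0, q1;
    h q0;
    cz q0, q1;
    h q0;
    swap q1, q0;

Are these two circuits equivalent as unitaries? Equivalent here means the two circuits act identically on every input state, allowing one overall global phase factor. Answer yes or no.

No — the two circuits implement different unitaries, even allowing a global phase.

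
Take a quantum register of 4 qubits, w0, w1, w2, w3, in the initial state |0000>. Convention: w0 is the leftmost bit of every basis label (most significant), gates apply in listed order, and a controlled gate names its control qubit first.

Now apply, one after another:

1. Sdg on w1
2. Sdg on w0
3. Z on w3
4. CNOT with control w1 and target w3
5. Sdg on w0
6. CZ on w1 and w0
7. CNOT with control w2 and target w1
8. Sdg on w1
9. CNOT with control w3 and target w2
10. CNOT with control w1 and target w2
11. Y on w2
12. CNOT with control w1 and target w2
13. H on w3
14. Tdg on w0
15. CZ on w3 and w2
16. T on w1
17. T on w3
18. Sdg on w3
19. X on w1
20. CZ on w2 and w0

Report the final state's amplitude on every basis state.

The final amplitudes are sqrt(2)*I/2 on |0110>, -sqrt(2)*exp(I*pi/4)/2 on |0111>, and 0 on every other basis state.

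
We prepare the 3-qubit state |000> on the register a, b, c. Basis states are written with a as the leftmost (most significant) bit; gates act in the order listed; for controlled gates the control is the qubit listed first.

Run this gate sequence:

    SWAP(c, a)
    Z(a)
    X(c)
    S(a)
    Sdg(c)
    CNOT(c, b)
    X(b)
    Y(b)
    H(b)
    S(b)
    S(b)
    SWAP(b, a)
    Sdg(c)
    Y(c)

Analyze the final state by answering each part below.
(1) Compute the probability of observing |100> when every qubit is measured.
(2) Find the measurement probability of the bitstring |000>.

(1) The probability of measuring |100> is 1/2.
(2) Outcome |000> occurs with probability 1/2.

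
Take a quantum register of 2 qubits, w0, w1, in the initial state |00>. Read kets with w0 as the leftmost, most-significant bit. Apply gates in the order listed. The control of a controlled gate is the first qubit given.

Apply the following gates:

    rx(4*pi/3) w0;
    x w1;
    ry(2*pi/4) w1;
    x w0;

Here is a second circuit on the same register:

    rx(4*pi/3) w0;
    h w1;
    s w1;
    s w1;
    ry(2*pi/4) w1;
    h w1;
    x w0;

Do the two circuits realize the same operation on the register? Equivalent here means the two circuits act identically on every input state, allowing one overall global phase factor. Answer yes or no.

No, they are not equivalent — no single phase factor reconciles the two unitaries.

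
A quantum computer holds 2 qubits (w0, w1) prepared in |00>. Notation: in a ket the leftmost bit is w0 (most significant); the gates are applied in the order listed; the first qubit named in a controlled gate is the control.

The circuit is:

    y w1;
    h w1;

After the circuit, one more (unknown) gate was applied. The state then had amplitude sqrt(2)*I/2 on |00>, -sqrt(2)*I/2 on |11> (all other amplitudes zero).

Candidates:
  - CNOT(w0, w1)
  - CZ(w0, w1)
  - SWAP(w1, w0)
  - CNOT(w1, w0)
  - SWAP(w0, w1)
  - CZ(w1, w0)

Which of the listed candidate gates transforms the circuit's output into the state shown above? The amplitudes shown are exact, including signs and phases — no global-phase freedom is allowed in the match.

The applied gate was CNOT(w1, w0).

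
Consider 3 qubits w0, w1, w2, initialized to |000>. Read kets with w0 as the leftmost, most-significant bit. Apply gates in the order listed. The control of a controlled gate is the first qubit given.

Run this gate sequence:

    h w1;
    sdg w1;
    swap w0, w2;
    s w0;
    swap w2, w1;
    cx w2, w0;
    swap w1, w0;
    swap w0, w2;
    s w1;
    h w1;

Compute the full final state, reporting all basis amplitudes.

The resulting statevector has amplitude 1/2 on |000>, 0 on |001>, 1/2 on |010>, 0 on |011>, 1/2 on |100>, 0 on |101>, -1/2 on |110>, 0 on |111>.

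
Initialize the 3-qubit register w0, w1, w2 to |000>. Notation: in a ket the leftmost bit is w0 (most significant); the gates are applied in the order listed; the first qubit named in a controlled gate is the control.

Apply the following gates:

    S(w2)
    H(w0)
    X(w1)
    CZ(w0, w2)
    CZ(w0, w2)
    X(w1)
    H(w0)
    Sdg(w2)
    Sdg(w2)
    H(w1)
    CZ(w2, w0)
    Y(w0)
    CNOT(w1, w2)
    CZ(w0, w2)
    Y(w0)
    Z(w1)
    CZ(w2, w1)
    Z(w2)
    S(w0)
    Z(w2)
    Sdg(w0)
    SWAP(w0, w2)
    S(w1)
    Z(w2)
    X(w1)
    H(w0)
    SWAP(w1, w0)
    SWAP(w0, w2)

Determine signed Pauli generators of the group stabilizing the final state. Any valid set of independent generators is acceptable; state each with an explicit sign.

The final state is stabilized by the group generated by -IXZ, +IZY, +ZII; other independent generating sets are equally valid.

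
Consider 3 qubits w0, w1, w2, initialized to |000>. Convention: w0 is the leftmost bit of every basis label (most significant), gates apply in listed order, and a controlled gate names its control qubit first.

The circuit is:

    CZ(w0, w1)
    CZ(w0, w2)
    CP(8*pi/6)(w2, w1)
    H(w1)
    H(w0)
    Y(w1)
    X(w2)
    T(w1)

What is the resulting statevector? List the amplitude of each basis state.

The final amplitudes are 0 on |000>, -I/2 on |001>, 0 on |010>, exp(3*I*pi/4)/2 on |011>, 0 on |100>, -I/2 on |101>, 0 on |110>, exp(3*I*pi/4)/2 on |111>.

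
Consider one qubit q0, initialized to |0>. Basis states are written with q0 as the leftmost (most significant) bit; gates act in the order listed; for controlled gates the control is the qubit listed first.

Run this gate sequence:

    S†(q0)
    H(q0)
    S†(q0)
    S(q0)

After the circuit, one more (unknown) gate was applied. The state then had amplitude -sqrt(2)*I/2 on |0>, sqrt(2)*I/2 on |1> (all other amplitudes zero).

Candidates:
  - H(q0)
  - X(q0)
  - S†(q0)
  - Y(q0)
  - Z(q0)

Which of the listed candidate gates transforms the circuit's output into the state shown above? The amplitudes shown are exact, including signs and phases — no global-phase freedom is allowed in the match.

The unique candidate consistent with the amplitudes is Y(q0).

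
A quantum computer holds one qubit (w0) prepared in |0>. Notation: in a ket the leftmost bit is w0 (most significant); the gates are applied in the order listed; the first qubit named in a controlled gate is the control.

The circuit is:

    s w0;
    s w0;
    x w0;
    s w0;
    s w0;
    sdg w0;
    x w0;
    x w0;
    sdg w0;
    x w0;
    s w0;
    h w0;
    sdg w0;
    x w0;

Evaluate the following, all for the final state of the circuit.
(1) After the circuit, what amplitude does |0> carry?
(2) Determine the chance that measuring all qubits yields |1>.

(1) The final state's coefficient on |0> equals -sqrt(2)*I/2.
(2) A full measurement returns |1> with probability 1/2.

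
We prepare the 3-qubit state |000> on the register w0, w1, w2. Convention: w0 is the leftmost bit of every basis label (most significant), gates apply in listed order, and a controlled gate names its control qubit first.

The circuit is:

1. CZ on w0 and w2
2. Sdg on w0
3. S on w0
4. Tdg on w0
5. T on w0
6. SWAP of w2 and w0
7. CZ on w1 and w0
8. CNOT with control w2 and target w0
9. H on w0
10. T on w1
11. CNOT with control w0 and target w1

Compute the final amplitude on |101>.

The final state's coefficient on |101> equals 0.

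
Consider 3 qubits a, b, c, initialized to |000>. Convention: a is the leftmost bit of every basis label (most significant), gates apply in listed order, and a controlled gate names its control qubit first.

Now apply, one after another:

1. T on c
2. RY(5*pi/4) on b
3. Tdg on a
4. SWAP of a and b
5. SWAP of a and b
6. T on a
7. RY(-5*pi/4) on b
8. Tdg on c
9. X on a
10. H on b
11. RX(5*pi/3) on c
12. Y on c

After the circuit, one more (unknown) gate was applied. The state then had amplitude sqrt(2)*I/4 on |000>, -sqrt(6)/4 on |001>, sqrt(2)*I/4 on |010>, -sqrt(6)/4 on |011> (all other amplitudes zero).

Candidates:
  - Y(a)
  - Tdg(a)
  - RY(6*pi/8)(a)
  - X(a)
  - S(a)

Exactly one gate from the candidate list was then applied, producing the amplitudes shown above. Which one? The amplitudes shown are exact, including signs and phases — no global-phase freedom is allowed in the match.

The unique candidate consistent with the amplitudes is Y(a). Key observation: the block from step 1 through step 8 cancels to the identity and can be dropped.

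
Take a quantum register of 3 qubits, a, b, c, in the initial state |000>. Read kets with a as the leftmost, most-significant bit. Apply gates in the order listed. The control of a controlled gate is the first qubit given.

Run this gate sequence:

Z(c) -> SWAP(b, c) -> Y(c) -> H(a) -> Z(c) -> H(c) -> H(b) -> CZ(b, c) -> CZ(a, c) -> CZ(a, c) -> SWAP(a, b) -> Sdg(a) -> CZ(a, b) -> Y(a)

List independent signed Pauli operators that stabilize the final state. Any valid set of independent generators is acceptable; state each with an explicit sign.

One valid set of independent stabilizer generators is -YZZ, -ZXI, +ZIX (any independent generating set of the same group is equally correct).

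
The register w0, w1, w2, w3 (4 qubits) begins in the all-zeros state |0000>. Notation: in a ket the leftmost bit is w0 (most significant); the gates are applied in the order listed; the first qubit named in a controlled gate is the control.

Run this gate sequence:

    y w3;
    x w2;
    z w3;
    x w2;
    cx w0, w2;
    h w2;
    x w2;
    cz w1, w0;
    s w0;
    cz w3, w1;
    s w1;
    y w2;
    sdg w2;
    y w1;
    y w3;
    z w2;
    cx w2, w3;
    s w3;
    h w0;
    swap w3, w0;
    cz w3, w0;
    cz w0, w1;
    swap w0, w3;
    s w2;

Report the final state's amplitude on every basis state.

The final amplitudes are -1/2 on |0100>, I/2 on |0111>, -1/2 on |1100>, -I/2 on |1111>, and 0 on every other basis state.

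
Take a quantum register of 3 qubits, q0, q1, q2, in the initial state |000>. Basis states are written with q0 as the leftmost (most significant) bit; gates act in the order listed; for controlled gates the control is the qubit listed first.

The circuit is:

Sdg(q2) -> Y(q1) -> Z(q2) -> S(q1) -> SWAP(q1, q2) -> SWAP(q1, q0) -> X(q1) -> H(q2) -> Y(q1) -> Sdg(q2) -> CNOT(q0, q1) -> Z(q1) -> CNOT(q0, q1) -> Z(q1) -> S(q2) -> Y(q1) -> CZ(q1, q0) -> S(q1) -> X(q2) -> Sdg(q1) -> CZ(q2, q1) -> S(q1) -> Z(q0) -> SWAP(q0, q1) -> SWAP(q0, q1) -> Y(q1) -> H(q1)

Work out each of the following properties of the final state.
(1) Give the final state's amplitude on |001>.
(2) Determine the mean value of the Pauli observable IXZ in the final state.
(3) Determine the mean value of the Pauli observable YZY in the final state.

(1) The final state's coefficient on |001> equals 1/2.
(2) In the final state, IXZ has expectation 0.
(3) The observable YZY averages to 0.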